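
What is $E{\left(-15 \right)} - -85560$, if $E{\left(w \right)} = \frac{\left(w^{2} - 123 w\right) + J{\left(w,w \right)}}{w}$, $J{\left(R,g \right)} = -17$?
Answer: $\frac{1281347}{15} \approx 85423.0$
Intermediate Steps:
$E{\left(w \right)} = \frac{-17 + w^{2} - 123 w}{w}$ ($E{\left(w \right)} = \frac{\left(w^{2} - 123 w\right) - 17}{w} = \frac{-17 + w^{2} - 123 w}{w}$)
$E{\left(-15 \right)} - -85560 = \left(-123 - 15 - \frac{17}{-15}\right) - -85560 = \left(-123 - 15 - - \frac{17}{15}\right) + 85560 = \left(-123 - 15 + \frac{17}{15}\right) + 85560 = - \frac{2053}{15} + 85560 = \frac{1281347}{15}$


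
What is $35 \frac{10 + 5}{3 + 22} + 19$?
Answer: $40$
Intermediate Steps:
$35 \frac{10 + 5}{3 + 22} + 19 = 35 \cdot \frac{15}{25} + 19 = 35 \cdot 15 \cdot \frac{1}{25} + 19 = 35 \cdot \frac{3}{5} + 19 = 21 + 19 = 40$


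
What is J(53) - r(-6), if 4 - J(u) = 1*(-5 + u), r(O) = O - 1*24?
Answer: -14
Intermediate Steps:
r(O) = -24 + O (r(O) = O - 24 = -24 + O)
J(u) = 9 - u (J(u) = 4 - (-5 + u) = 4 + (5 - u) = 9 - u)
J(53) - r(-6) = (9 - 1*53) - (-24 - 6) = (9 - 53) - 1*(-30) = -44 + 30 = -14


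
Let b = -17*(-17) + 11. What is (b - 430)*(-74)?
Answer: 9620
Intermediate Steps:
b = 300 (b = 289 + 11 = 300)
(b - 430)*(-74) = (300 - 430)*(-74) = -130*(-74) = 9620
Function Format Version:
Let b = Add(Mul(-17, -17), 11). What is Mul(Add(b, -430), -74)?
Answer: 9620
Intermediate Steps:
b = 300 (b = Add(289, 11) = 300)
Mul(Add(b, -430), -74) = Mul(Add(300, -430), -74) = Mul(-130, -74) = 9620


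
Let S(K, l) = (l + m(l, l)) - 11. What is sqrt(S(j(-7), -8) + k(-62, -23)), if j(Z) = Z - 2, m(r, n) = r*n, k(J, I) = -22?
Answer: sqrt(23) ≈ 4.7958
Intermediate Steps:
m(r, n) = n*r
j(Z) = -2 + Z
S(K, l) = -11 + l + l**2 (S(K, l) = (l + l*l) - 11 = (l + l**2) - 11 = -11 + l + l**2)
sqrt(S(j(-7), -8) + k(-62, -23)) = sqrt((-11 - 8 + (-8)**2) - 22) = sqrt((-11 - 8 + 64) - 22) = sqrt(45 - 22) = sqrt(23)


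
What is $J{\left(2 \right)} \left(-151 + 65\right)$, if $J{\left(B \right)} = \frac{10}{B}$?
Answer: $-430$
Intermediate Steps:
$J{\left(2 \right)} \left(-151 + 65\right) = \frac{10}{2} \left(-151 + 65\right) = 10 \cdot \frac{1}{2} \left(-86\right) = 5 \left(-86\right) = -430$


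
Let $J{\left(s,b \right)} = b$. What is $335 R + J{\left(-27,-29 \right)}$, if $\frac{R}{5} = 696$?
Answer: $1165771$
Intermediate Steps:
$R = 3480$ ($R = 5 \cdot 696 = 3480$)
$335 R + J{\left(-27,-29 \right)} = 335 \cdot 3480 - 29 = 1165800 - 29 = 1165771$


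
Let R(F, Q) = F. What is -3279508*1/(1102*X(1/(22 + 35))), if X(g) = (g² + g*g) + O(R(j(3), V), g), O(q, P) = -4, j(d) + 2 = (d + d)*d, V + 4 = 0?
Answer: 140198967/188413 ≈ 744.10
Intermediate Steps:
V = -4 (V = -4 + 0 = -4)
j(d) = -2 + 2*d² (j(d) = -2 + (d + d)*d = -2 + (2*d)*d = -2 + 2*d²)
X(g) = -4 + 2*g² (X(g) = (g² + g*g) - 4 = (g² + g²) - 4 = 2*g² - 4 = -4 + 2*g²)
-3279508*1/(1102*X(1/(22 + 35))) = -3279508*1/(1102*(-4 + 2*(1/(22 + 35))²)) = -3279508*1/(1102*(-4 + 2*(1/57)²)) = -3279508*1/(1102*(-4 + 2*(1/3249))) = -3279508*1/(1102*(-4 + 2/3249)) = -3279508/((-12994/3249*1102)) = -3279508/(-753652/171) = -3279508*(-171/753652) = 140198967/188413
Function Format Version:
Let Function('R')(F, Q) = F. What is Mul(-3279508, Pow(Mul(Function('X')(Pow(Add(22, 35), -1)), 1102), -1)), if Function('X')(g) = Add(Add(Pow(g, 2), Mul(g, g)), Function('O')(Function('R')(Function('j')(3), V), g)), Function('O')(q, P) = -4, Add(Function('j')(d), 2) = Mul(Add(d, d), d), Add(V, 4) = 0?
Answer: Rational(140198967, 188413) ≈ 744.10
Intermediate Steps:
V = -4 (V = Add(-4, 0) = -4)
Function('j')(d) = Add(-2, Mul(2, Pow(d, 2))) (Function('j')(d) = Add(-2, Mul(Add(d, d), d)) = Add(-2, Mul(Mul(2, d), d)) = Add(-2, Mul(2, Pow(d, 2))))
Function('X')(g) = Add(-4, Mul(2, Pow(g, 2))) (Function('X')(g) = Add(Add(Pow(g, 2), Mul(g, g)), -4) = Add(Add(Pow(g, 2), Pow(g, 2)), -4) = Add(Mul(2, Pow(g, 2)), -4) = Add(-4, Mul(2, Pow(g, 2))))
Mul(-3279508, Pow(Mul(Function('X')(Pow(Add(22, 35), -1)), 1102), -1)) = Mul(-3279508, Pow(Mul(Add(-4, Mul(2, Pow(Pow(Add(22, 35), -1), 2))), 1102), -1)) = Mul(-3279508, Pow(Mul(Add(-4, Mul(2, Pow(Pow(57, -1), 2))), 1102), -1)) = Mul(-3279508, Pow(Mul(Add(-4, Mul(2, Pow(Rational(1, 57), 2))), 1102), -1)) = Mul(-3279508, Pow(Mul(Add(-4, Mul(2, Rational(1, 3249))), 1102), -1)) = Mul(-3279508, Pow(Mul(Add(-4, Rational(2, 3249)), 1102), -1)) = Mul(-3279508, Pow(Mul(Rational(-12994, 3249), 1102), -1)) = Mul(-3279508, Pow(Rational(-753652, 171), -1)) = Mul(-3279508, Rational(-171, 753652)) = Rational(140198967, 188413)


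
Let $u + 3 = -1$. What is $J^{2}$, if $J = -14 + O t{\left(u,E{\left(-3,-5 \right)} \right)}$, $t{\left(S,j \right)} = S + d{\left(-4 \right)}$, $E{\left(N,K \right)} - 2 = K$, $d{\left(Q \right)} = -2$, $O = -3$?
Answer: $16$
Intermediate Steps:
$u = -4$ ($u = -3 - 1 = -4$)
$E{\left(N,K \right)} = 2 + K$
$t{\left(S,j \right)} = -2 + S$ ($t{\left(S,j \right)} = S - 2 = -2 + S$)
$J = 4$ ($J = -14 - 3 \left(-2 - 4\right) = -14 - -18 = -14 + 18 = 4$)
$J^{2} = 4^{2} = 16$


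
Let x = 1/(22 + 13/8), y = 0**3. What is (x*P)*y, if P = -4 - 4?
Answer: 0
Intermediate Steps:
P = -8
y = 0
x = 8/189 (x = 1/(22 + 13*(1/8)) = 1/(22 + 13/8) = 1/(189/8) = 8/189 ≈ 0.042328)
(x*P)*y = ((8/189)*(-8))*0 = -64/189*0 = 0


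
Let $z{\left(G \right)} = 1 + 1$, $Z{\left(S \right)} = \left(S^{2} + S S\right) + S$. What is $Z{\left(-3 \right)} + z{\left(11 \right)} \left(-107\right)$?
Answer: $-199$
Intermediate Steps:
$Z{\left(S \right)} = S + 2 S^{2}$ ($Z{\left(S \right)} = \left(S^{2} + S^{2}\right) + S = 2 S^{2} + S = S + 2 S^{2}$)
$z{\left(G \right)} = 2$
$Z{\left(-3 \right)} + z{\left(11 \right)} \left(-107\right) = - 3 \left(1 + 2 \left(-3\right)\right) + 2 \left(-107\right) = - 3 \left(1 - 6\right) - 214 = \left(-3\right) \left(-5\right) - 214 = 15 - 214 = -199$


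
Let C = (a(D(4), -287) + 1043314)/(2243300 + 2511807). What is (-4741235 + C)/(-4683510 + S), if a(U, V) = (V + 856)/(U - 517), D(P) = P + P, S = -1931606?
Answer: 409837323398591/571817587795811 ≈ 0.71673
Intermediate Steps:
D(P) = 2*P
a(U, V) = (856 + V)/(-517 + U)
C = 75863751/345764209 (C = ((856 - 287)/(-517 + 2*4) + 1043314)/(2243300 + 2511807) = (569/(-517 + 8) + 1043314)/4755107 = (569/(-509) + 1043314)*(1/4755107) = (-1/509*569 + 1043314)*(1/4755107) = (-569/509 + 1043314)*(1/4755107) = (531046257/509)*(1/4755107) = 75863751/345764209 ≈ 0.21941)
(-4741235 + C)/(-4683510 + S) = (-4741235 + 75863751/345764209)/(-4683510 - 1931606) = -1639349293594364/345764209/(-6615116) = -1639349293594364/345764209*(-1/6615116) = 409837323398591/571817587795811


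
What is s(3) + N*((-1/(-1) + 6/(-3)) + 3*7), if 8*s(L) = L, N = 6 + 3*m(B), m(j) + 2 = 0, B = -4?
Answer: 3/8 ≈ 0.37500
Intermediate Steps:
m(j) = -2 (m(j) = -2 + 0 = -2)
N = 0 (N = 6 + 3*(-2) = 6 - 6 = 0)
s(L) = L/8
s(3) + N*((-1/(-1) + 6/(-3)) + 3*7) = (1/8)*3 + 0*((-1/(-1) + 6/(-3)) + 3*7) = 3/8 + 0*((-1*(-1) + 6*(-1/3)) + 21) = 3/8 + 0*((1 - 2) + 21) = 3/8 + 0*(-1 + 21) = 3/8 + 0*20 = 3/8 + 0 = 3/8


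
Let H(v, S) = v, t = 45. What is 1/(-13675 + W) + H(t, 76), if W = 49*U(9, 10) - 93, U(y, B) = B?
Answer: 597509/13278 ≈ 45.000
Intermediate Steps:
W = 397 (W = 49*10 - 93 = 490 - 93 = 397)
1/(-13675 + W) + H(t, 76) = 1/(-13675 + 397) + 45 = 1/(-13278) + 45 = -1/13278 + 45 = 597509/13278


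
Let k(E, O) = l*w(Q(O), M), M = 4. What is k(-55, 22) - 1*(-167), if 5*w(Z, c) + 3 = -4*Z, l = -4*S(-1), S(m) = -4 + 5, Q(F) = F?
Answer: 1199/5 ≈ 239.80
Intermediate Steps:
S(m) = 1
l = -4 (l = -4*1 = -4)
w(Z, c) = -3/5 - 4*Z/5 (w(Z, c) = -3/5 + (-4*Z)/5 = -3/5 - 4*Z/5)
k(E, O) = 12/5 + 16*O/5 (k(E, O) = -4*(-3/5 - 4*O/5) = 12/5 + 16*O/5)
k(-55, 22) - 1*(-167) = (12/5 + (16/5)*22) - 1*(-167) = (12/5 + 352/5) + 167 = 364/5 + 167 = 1199/5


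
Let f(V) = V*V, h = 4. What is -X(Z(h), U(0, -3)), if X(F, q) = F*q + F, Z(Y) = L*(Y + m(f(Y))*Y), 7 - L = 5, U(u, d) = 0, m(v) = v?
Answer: -136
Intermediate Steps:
f(V) = V²
L = 2 (L = 7 - 1*5 = 7 - 5 = 2)
Z(Y) = 2*Y + 2*Y³ (Z(Y) = 2*(Y + Y²*Y) = 2*(Y + Y³) = 2*Y + 2*Y³)
X(F, q) = F + F*q
-X(Z(h), U(0, -3)) = -2*4*(1 + 4²)*(1 + 0) = -2*4*(1 + 16) = -2*4*17 = -136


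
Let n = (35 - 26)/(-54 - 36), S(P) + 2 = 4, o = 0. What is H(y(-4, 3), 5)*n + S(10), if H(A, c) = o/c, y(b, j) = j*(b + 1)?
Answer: 2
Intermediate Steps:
y(b, j) = j*(1 + b)
H(A, c) = 0 (H(A, c) = 0/c = 0)
S(P) = 2 (S(P) = -2 + 4 = 2)
n = -1/10 (n = 9/(-90) = 9*(-1/90) = -1/10 ≈ -0.10000)
H(y(-4, 3), 5)*n + S(10) = 0*(-1/10) + 2 = 0 + 2 = 2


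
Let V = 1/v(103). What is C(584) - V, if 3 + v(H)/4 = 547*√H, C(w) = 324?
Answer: 39940799325/123274072 - 547*√103/123274072 ≈ 324.00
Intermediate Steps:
v(H) = -12 + 2188*√H (v(H) = -12 + 4*(547*√H) = -12 + 2188*√H)
V = 1/(-12 + 2188*√103) ≈ 4.5058e-5
C(584) - V = 324 - (3/123274072 + 547*√103/123274072) = 324 + (-3/123274072 - 547*√103/123274072) = 39940799325/123274072 - 547*√103/123274072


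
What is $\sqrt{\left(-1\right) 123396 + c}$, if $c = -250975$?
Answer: $i \sqrt{374371} \approx 611.86 i$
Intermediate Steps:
$\sqrt{\left(-1\right) 123396 + c} = \sqrt{\left(-1\right) 123396 - 250975} = \sqrt{-123396 - 250975} = \sqrt{-374371} = i \sqrt{374371}$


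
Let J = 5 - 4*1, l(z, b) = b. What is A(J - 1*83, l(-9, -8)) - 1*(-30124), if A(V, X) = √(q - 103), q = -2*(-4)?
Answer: 30124 + I*√95 ≈ 30124.0 + 9.7468*I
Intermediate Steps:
J = 1 (J = 5 - 4 = 1)
q = 8
A(V, X) = I*√95 (A(V, X) = √(8 - 103) = √(-95) = I*√95)
A(J - 1*83, l(-9, -8)) - 1*(-30124) = I*√95 - 1*(-30124) = I*√95 + 30124 = 30124 + I*√95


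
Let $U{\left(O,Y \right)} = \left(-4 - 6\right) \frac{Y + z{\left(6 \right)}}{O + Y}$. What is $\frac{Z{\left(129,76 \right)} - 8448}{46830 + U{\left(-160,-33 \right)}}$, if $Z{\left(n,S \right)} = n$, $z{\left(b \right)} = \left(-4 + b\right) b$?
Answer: $- \frac{535189}{3012660} \approx -0.17765$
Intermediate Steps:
$z{\left(b \right)} = b \left(-4 + b\right)$
$U{\left(O,Y \right)} = - \frac{10 \left(12 + Y\right)}{O + Y}$ ($U{\left(O,Y \right)} = \left(-4 - 6\right) \frac{Y + 6 \left(-4 + 6\right)}{O + Y} = - 10 \frac{Y + 6 \cdot 2}{O + Y} = - 10 \frac{Y + 12}{O + Y} = - 10 \frac{12 + Y}{O + Y} = - \frac{10 \left(12 + Y\right)}{O + Y}$)
$\frac{Z{\left(129,76 \right)} - 8448}{46830 + U{\left(-160,-33 \right)}} = \frac{129 - 8448}{46830 + \frac{10 \left(-12 - -33\right)}{-160 - 33}} = - \frac{8319}{46830 + \frac{10 \left(-12 + 33\right)}{-193}} = - \frac{8319}{46830 + 10 \left(- \frac{1}{193}\right) 21} = - \frac{8319}{46830 - \frac{210}{193}} = - \frac{8319}{\frac{9037980}{193}} = \left(-8319\right) \frac{193}{9037980} = - \frac{535189}{3012660}$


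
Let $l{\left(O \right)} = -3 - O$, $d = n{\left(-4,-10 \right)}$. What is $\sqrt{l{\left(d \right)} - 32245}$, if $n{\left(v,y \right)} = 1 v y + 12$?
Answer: $10 i \sqrt{323} \approx 179.72 i$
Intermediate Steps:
$n{\left(v,y \right)} = 12 + v y$ ($n{\left(v,y \right)} = v y + 12 = 12 + v y$)
$d = 52$ ($d = 12 - -40 = 12 + 40 = 52$)
$\sqrt{l{\left(d \right)} - 32245} = \sqrt{\left(-3 - 52\right) - 32245} = \sqrt{-55 - 32245} = \sqrt{-32300} = 10 i \sqrt{323}$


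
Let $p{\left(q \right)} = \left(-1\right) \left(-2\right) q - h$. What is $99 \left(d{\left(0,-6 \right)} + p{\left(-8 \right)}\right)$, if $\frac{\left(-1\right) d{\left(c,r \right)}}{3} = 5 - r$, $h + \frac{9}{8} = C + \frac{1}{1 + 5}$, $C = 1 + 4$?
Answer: $- \frac{42009}{8} \approx -5251.1$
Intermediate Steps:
$C = 5$
$h = \frac{97}{24}$ ($h = - \frac{9}{8} + \left(5 + \frac{1}{1 + 5}\right) = - \frac{9}{8} + \left(5 + \frac{1}{6}\right) = - \frac{9}{8} + \frac{31}{6} = \frac{97}{24} \approx 4.0417$)
$d{\left(c,r \right)} = -15 + 3 r$ ($d{\left(c,r \right)} = - 3 \left(5 - r\right) = -15 + 3 r$)
$p{\left(q \right)} = - \frac{97}{24} + 2 q$ ($p{\left(q \right)} = \left(-1\right) \left(-2\right) q - \frac{97}{24} = 2 q - \frac{97}{24} = - \frac{97}{24} + 2 q$)
$99 \left(d{\left(0,-6 \right)} + p{\left(-8 \right)}\right) = 99 \left(\left(-15 + 3 \left(-6\right)\right) + \left(- \frac{97}{24} + 2 \left(-8\right)\right)\right) = 99 \left(\left(-15 - 18\right) - \frac{481}{24}\right) = 99 \left(-33 - \frac{481}{24}\right) = 99 \left(- \frac{1273}{24}\right) = - \frac{42009}{8}$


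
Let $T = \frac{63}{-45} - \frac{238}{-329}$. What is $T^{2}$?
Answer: $\frac{25281}{55225} \approx 0.45778$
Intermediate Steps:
$T = - \frac{159}{235}$ ($T = 63 \left(- \frac{1}{45}\right) - - \frac{34}{47} = - \frac{7}{5} + \frac{34}{47} = - \frac{159}{235} \approx -0.6766$)
$T^{2} = \left(- \frac{159}{235}\right)^{2} = \frac{25281}{55225}$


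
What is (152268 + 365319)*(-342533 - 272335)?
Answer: -318247683516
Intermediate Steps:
(152268 + 365319)*(-342533 - 272335) = 517587*(-614868) = -318247683516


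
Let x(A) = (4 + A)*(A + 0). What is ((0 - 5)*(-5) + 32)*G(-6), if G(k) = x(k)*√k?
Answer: 684*I*√6 ≈ 1675.5*I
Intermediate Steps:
x(A) = A*(4 + A) (x(A) = (4 + A)*A = A*(4 + A))
G(k) = k^(3/2)*(4 + k) (G(k) = (k*(4 + k))*√k = k^(3/2)*(4 + k))
((0 - 5)*(-5) + 32)*G(-6) = ((0 - 5)*(-5) + 32)*((-6)^(3/2)*(4 - 6)) = (-5*(-5) + 32)*(-6*I*√6*(-2)) = (25 + 32)*(12*I*√6) = 57*(12*I*√6) = 684*I*√6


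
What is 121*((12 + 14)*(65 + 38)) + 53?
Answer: 324091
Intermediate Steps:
121*((12 + 14)*(65 + 38)) + 53 = 121*(26*103) + 53 = 121*2678 + 53 = 324038 + 53 = 324091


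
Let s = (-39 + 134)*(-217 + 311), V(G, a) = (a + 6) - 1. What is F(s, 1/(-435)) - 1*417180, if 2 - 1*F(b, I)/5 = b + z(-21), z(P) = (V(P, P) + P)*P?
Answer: -465705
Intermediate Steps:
V(G, a) = 5 + a (V(G, a) = (6 + a) - 1 = 5 + a)
z(P) = P*(5 + 2*P) (z(P) = ((5 + P) + P)*P = (5 + 2*P)*P = P*(5 + 2*P))
s = 8930 (s = 95*94 = 8930)
F(b, I) = -3875 - 5*b (F(b, I) = 10 - 5*(b - 21*(5 + 2*(-21))) = 10 - 5*(b - 21*(5 - 42)) = 10 - 5*(b - 21*(-37)) = 10 - 5*(b + 777) = 10 - 5*(777 + b) = 10 + (-3885 - 5*b) = -3875 - 5*b)
F(s, 1/(-435)) - 1*417180 = (-3875 - 5*8930) - 1*417180 = (-3875 - 44650) - 417180 = -48525 - 417180 = -465705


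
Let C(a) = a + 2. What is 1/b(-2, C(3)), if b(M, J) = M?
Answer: -1/2 ≈ -0.50000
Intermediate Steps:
C(a) = 2 + a
1/b(-2, C(3)) = 1/(-2) = -1/2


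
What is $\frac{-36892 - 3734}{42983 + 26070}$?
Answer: $- \frac{40626}{69053} \approx -0.58833$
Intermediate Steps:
$\frac{-36892 - 3734}{42983 + 26070} = - \frac{40626}{69053}$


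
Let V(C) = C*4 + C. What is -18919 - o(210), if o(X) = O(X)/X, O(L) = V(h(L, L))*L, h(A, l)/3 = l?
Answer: -22069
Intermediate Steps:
h(A, l) = 3*l
V(C) = 5*C (V(C) = 4*C + C = 5*C)
O(L) = 15*L² (O(L) = (5*(3*L))*L = (15*L)*L = 15*L²)
o(X) = 15*X (o(X) = (15*X²)/X = 15*X)
-18919 - o(210) = -18919 - 15*210 = -18919 - 1*3150 = -18919 - 3150 = -22069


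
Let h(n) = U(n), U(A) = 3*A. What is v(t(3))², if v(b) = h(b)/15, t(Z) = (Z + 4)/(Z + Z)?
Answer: 49/900 ≈ 0.054444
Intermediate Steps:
h(n) = 3*n
t(Z) = (4 + Z)/(2*Z) (t(Z) = (4 + Z)/((2*Z)) = (4 + Z)*(1/(2*Z)) = (4 + Z)/(2*Z))
v(b) = b/5 (v(b) = (3*b)/15 = (3*b)*(1/15) = b/5)
v(t(3))² = (((½)*(4 + 3)/3)/5)² = (((½)*(⅓)*7)/5)² = ((⅕)*(7/6))² = (7/30)² = 49/900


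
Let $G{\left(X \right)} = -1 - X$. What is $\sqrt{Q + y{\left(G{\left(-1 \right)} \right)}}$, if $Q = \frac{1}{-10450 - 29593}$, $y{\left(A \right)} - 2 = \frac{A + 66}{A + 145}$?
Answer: $\frac{3 \sqrt{9196536260145}}{5806235} \approx 1.5669$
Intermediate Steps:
$y{\left(A \right)} = 2 + \frac{66 + A}{145 + A}$ ($y{\left(A \right)} = 2 + \frac{A + 66}{A + 145} = 2 + \frac{66 + A}{145 + A}$)
$Q = - \frac{1}{40043}$ ($Q = \frac{1}{-40043} = - \frac{1}{40043} \approx -2.4973 \cdot 10^{-5}$)
$\sqrt{Q + y{\left(G{\left(-1 \right)} \right)}} = \sqrt{- \frac{1}{40043} + \frac{356 + 3 \left(-1 - -1\right)}{145 - 0}} = \sqrt{- \frac{1}{40043} + \frac{356 + 3 \left(-1 + 1\right)}{145 + \left(-1 + 1\right)}} = \sqrt{- \frac{1}{40043} + \frac{356 + 3 \cdot 0}{145 + 0}} = \sqrt{- \frac{1}{40043} + \frac{356 + 0}{145}} = \sqrt{- \frac{1}{40043} + \frac{1}{145} \cdot 356} = \sqrt{- \frac{1}{40043} + \frac{356}{145}} = \sqrt{\frac{14255163}{5806235}} = \frac{3 \sqrt{9196536260145}}{5806235}$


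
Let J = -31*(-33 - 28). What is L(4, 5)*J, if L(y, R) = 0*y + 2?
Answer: 3782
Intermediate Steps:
L(y, R) = 2 (L(y, R) = 0 + 2 = 2)
J = 1891 (J = -31*(-61) = 1891)
L(4, 5)*J = 2*1891 = 3782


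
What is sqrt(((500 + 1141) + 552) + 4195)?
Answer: 2*sqrt(1597) ≈ 79.925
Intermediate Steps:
sqrt(((500 + 1141) + 552) + 4195) = sqrt((1641 + 552) + 4195) = sqrt(2193 + 4195) = sqrt(6388) = 2*sqrt(1597)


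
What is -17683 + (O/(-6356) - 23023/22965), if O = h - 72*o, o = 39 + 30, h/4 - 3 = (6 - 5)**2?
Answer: -645285313832/36491385 ≈ -17683.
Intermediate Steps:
h = 16 (h = 12 + 4*(6 - 5)**2 = 12 + 4*1**2 = 12 + 4*1 = 12 + 4 = 16)
o = 69
O = -4952 (O = 16 - 72*69 = 16 - 4968 = -4952)
-17683 + (O/(-6356) - 23023/22965) = -17683 + (-4952/(-6356) - 23023/22965) = -17683 + (-4952*(-1/6356) - 23023*1/22965) = -17683 + (1238/1589 - 23023/22965) = -17683 - 8152877/36491385 = -645285313832/36491385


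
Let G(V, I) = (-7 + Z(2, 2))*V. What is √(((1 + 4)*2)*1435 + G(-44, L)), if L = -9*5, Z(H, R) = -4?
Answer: √14834 ≈ 121.79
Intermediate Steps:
L = -45
G(V, I) = -11*V (G(V, I) = (-7 - 4)*V = -11*V)
√(((1 + 4)*2)*1435 + G(-44, L)) = √(((1 + 4)*2)*1435 - 11*(-44)) = √((5*2)*1435 + 484) = √(10*1435 + 484) = √(14350 + 484) = √14834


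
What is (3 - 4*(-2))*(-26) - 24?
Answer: -310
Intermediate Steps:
(3 - 4*(-2))*(-26) - 24 = (3 + 8)*(-26) - 24 = 11*(-26) - 24 = -286 - 24 = -310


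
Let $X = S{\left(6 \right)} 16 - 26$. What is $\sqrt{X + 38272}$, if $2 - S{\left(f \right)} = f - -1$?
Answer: $\sqrt{38166} \approx 195.36$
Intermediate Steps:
$S{\left(f \right)} = 1 - f$ ($S{\left(f \right)} = 2 - \left(f - -1\right) = 2 - \left(f + 1\right) = 2 - \left(1 + f\right) = 1 - f$)
$X = -106$ ($X = \left(1 - 6\right) 16 - 26 = \left(-5\right) 16 - 26 = -80 - 26 = -106$)
$\sqrt{X + 38272} = \sqrt{-106 + 38272} = \sqrt{38166}$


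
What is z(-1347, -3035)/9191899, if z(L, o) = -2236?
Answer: -2236/9191899 ≈ -0.00024326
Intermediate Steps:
z(-1347, -3035)/9191899 = -2236/9191899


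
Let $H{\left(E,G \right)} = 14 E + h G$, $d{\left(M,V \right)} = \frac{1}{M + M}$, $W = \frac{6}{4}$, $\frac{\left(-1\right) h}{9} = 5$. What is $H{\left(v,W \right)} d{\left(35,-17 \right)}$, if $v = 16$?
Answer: $\frac{313}{140} \approx 2.2357$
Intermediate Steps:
$h = -45$ ($h = \left(-9\right) 5 = -45$)
$W = \frac{3}{2}$ ($W = 6 \cdot \frac{1}{4} = \frac{3}{2} \approx 1.5$)
$d{\left(M,V \right)} = \frac{1}{2 M}$
$H{\left(E,G \right)} = - 45 G + 14 E$ ($H{\left(E,G \right)} = 14 E - 45 G = - 45 G + 14 E$)
$H{\left(v,W \right)} d{\left(35,-17 \right)} = \left(\left(-45\right) \frac{3}{2} + 14 \cdot 16\right) \frac{1}{2 \cdot 35} = \left(- \frac{135}{2} + 224\right) \frac{1}{2} \cdot \frac{1}{35} = \frac{313}{2} \cdot \frac{1}{70} = \frac{313}{140}$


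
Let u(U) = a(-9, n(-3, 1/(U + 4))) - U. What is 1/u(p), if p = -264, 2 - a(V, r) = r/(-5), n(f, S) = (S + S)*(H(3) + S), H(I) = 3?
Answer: 169000/44953221 ≈ 0.0037595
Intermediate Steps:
n(f, S) = 2*S*(3 + S) (n(f, S) = (S + S)*(3 + S) = (2*S)*(3 + S) = 2*S*(3 + S))
a(V, r) = 2 + r/5 (a(V, r) = 2 - r/(-5) = 2 - r*(-1)/5 = 2 - (-1)*r/5 = 2 + r/5)
u(U) = 2 - U + 2*(3 + 1/(4 + U))/(5*(4 + U)) (u(U) = (2 + (2*(3 + 1/(U + 4))/(U + 4))/5) - U = (2 + (2*(3 + 1/(4 + U))/(4 + U))/5) - U = (2 + 2*(3 + 1/(4 + U))/(5*(4 + U))) - U = 2 - U + 2*(3 + 1/(4 + U))/(5*(4 + U)))
1/u(p) = 1/((26 + 6*(-264) + 5*(4 - 264)**2*(2 - 1*(-264)))/(5*(4 - 264)**2)) = 1/((1/5)*(26 - 1584 + 5*(-260)**2*(2 + 264))/(-260)**2) = 1/((1/5)*(1/67600)*(26 - 1584 + 5*67600*266)) = 1/((1/5)*(1/67600)*(26 - 1584 + 89908000)) = 1/((1/5)*(1/67600)*89906442) = 1/(44953221/169000) = 169000/44953221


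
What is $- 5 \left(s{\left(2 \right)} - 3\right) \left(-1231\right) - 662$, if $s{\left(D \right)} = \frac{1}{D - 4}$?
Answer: $- \frac{44409}{2} \approx -22205.0$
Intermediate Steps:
$s{\left(D \right)} = \frac{1}{-4 + D}$
$- 5 \left(s{\left(2 \right)} - 3\right) \left(-1231\right) - 662 = - 5 \left(\frac{1}{-4 + 2} - 3\right) \left(-1231\right) - 662 = - 5 \left(\frac{1}{-2} - 3\right) \left(-1231\right) - 662 = - 5 \left(- \frac{1}{2} - 3\right) \left(-1231\right) - 662 = \left(-5\right) \left(- \frac{7}{2}\right) \left(-1231\right) - 662 = \frac{35}{2} \left(-1231\right) - 662 = - \frac{43085}{2} - 662 = - \frac{44409}{2}$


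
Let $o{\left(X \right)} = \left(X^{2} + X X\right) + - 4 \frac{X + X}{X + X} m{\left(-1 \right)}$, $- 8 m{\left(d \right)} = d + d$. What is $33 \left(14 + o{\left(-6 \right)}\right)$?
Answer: $2805$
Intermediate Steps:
$m{\left(d \right)} = - \frac{d}{4}$ ($m{\left(d \right)} = - \frac{d + d}{8} = - \frac{2 d}{8} = - \frac{d}{4}$)
$o{\left(X \right)} = -1 + 2 X^{2}$ ($o{\left(X \right)} = \left(X^{2} + X X\right) + - 4 \frac{X + X}{X + X} \left(\left(- \frac{1}{4}\right) \left(-1\right)\right) = \left(X^{2} + X^{2}\right) + - 4 \frac{2 X}{2 X} \frac{1}{4} = 2 X^{2} + - 4 \cdot 2 X \frac{1}{2 X} \frac{1}{4} = 2 X^{2} + \left(-4\right) 1 \cdot \frac{1}{4} = 2 X^{2} - 1 = -1 + 2 X^{2}$)
$33 \left(14 + o{\left(-6 \right)}\right) = 33 \left(14 - \left(1 - 2 \left(-6\right)^{2}\right)\right) = 33 \left(14 + \left(-1 + 2 \cdot 36\right)\right) = 33 \left(14 + \left(-1 + 72\right)\right) = 33 \left(14 + 71\right) = 33 \cdot 85 = 2805$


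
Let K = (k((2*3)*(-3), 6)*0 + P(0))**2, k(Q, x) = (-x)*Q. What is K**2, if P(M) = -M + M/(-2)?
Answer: 0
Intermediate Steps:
k(Q, x) = -Q*x
P(M) = -3*M/2 (P(M) = -M + M*(-1/2) = -M - M/2 = -3*M/2)
K = 0 (K = (-1*(2*3)*(-3)*6*0 - 3/2*0)**2 = (-1*6*(-3)*6*0 + 0)**2 = (-1*(-18)*6*0 + 0)**2 = (108*0 + 0)**2 = (0 + 0)**2 = 0**2 = 0)
K**2 = 0**2 = 0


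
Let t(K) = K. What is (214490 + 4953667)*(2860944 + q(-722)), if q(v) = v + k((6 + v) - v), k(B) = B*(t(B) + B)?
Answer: 14782448458158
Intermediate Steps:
k(B) = 2*B² (k(B) = B*(B + B) = B*(2*B) = 2*B²)
q(v) = 72 + v (q(v) = v + 2*((6 + v) - v)² = v + 2*6² = v + 2*36 = v + 72 = 72 + v)
(214490 + 4953667)*(2860944 + q(-722)) = (214490 + 4953667)*(2860944 + (72 - 722)) = 5168157*(2860944 - 650) = 5168157*2860294 = 14782448458158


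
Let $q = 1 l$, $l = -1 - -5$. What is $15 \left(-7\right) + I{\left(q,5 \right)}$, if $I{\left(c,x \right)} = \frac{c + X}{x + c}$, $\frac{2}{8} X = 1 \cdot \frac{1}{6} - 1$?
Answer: $- \frac{2833}{27} \approx -104.93$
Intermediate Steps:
$l = 4$ ($l = -1 + 5 = 4$)
$X = - \frac{10}{3}$ ($X = 4 \left(1 \cdot \frac{1}{6} - 1\right) = 4 \left(\frac{1}{6} - 1\right) = 4 \left(- \frac{5}{6}\right) = - \frac{10}{3} \approx -3.3333$)
$q = 4$ ($q = 1 \cdot 4 = 4$)
$I{\left(c,x \right)} = \frac{- \frac{10}{3} + c}{c + x}$ ($I{\left(c,x \right)} = \frac{c - \frac{10}{3}}{x + c} = \frac{- \frac{10}{3} + c}{c + x}$)
$15 \left(-7\right) + I{\left(q,5 \right)} = 15 \left(-7\right) + \frac{- \frac{10}{3} + 4}{4 + 5} = -105 + \frac{1}{9} \cdot \frac{2}{3} = -105 + \frac{2}{27} = - \frac{2833}{27}$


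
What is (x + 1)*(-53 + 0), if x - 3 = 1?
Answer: -265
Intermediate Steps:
x = 4 (x = 3 + 1 = 4)
(x + 1)*(-53 + 0) = (4 + 1)*(-53 + 0) = 5*(-53) = -265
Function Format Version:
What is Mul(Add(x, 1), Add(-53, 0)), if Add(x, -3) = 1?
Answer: -265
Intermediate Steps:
x = 4 (x = Add(3, 1) = 4)
Mul(Add(x, 1), Add(-53, 0)) = Mul(Add(4, 1), Add(-53, 0)) = Mul(5, -53) = -265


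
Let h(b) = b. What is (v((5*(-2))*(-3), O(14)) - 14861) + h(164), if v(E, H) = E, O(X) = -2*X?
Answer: -14667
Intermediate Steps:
(v((5*(-2))*(-3), O(14)) - 14861) + h(164) = ((5*(-2))*(-3) - 14861) + 164 = (-10*(-3) - 14861) + 164 = (30 - 14861) + 164 = -14831 + 164 = -14667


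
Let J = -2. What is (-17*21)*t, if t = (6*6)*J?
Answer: 25704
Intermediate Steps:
t = -72 (t = (6*6)*(-2) = 36*(-2) = -72)
(-17*21)*t = -17*21*(-72) = -357*(-72) = 25704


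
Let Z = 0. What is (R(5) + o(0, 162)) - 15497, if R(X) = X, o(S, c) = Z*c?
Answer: -15492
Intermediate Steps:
o(S, c) = 0 (o(S, c) = 0*c = 0)
(R(5) + o(0, 162)) - 15497 = (5 + 0) - 15497 = 5 - 15497 = -15492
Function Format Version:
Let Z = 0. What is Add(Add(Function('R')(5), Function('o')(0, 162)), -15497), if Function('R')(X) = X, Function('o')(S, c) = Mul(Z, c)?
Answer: -15492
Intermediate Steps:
Function('o')(S, c) = 0 (Function('o')(S, c) = Mul(0, c) = 0)
Add(Add(Function('R')(5), Function('o')(0, 162)), -15497) = Add(Add(5, 0), -15497) = Add(5, -15497) = -15492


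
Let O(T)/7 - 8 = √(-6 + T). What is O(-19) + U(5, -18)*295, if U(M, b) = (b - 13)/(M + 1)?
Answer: -8809/6 + 35*I ≈ -1468.2 + 35.0*I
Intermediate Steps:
O(T) = 56 + 7*√(-6 + T)
U(M, b) = (-13 + b)/(1 + M)
O(-19) + U(5, -18)*295 = (56 + 7*√(-6 - 19)) + ((-13 - 18)/(1 + 5))*295 = (56 + 7*√(-25)) + (-31/6)*295 = (56 + 7*(5*I)) + ((⅙)*(-31))*295 = (56 + 35*I) - 31/6*295 = (56 + 35*I) - 9145/6 = -8809/6 + 35*I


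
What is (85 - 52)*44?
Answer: 1452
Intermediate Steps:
(85 - 52)*44 = 33*44 = 1452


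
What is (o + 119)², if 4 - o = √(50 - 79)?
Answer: (123 - I*√29)² ≈ 15100.0 - 1324.8*I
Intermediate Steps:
o = 4 - I*√29 (o = 4 - √(50 - 79) = 4 - √(-29) = 4 - I*√29 ≈ 4.0 - 5.3852*I)
(o + 119)² = ((4 - I*√29) + 119)² = (123 - I*√29)²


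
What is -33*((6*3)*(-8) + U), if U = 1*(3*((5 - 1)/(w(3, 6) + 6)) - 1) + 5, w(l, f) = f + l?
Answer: 22968/5 ≈ 4593.6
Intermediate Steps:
U = 24/5 (U = 1*(3*((5 - 1)/((6 + 3) + 6)) - 1) + 5 = 1*(3*(4/(9 + 6)) - 1) + 5 = 1*(3*(4/15) - 1) + 5 = 1*(4/5 - 1) + 5 = 1*(-1/5) + 5 = -1/5 + 5 = 24/5 ≈ 4.8000)
-33*((6*3)*(-8) + U) = -33*((6*3)*(-8) + 24/5) = -33*(18*(-8) + 24/5) = -33*(-144 + 24/5) = -33*(-696/5) = 22968/5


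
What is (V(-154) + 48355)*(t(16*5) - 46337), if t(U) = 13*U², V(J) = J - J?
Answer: 1782510365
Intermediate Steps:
V(J) = 0
(V(-154) + 48355)*(t(16*5) - 46337) = (0 + 48355)*(13*(16*5)² - 46337) = 48355*(13*80² - 46337) = 48355*(13*6400 - 46337) = 48355*(83200 - 46337) = 48355*36863 = 1782510365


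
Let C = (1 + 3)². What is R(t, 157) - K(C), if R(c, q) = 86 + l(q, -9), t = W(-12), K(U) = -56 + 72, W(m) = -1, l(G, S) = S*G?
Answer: -1343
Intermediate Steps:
l(G, S) = G*S
C = 16 (C = 4² = 16)
K(U) = 16
t = -1
R(c, q) = 86 - 9*q (R(c, q) = 86 + q*(-9) = 86 - 9*q)
R(t, 157) - K(C) = (86 - 9*157) - 1*16 = (86 - 1413) - 16 = -1327 - 16 = -1343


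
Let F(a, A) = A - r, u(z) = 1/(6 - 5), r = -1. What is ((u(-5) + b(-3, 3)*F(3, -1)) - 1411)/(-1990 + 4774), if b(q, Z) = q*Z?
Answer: -235/464 ≈ -0.50647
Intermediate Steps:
u(z) = 1 (u(z) = 1/1 = 1)
b(q, Z) = Z*q
F(a, A) = 1 + A (F(a, A) = A - 1*(-1) = A + 1 = 1 + A)
((u(-5) + b(-3, 3)*F(3, -1)) - 1411)/(-1990 + 4774) = ((1 + (3*(-3))*(1 - 1)) - 1411)/(-1990 + 4774) = ((1 - 9*0) - 1411)/2784 = ((1 + 0) - 1411)*(1/2784) = (1 - 1411)*(1/2784) = -1410*1/2784 = -235/464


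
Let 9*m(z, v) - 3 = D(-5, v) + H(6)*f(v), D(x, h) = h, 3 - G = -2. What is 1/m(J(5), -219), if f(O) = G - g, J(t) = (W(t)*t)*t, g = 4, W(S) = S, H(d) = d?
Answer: -3/70 ≈ -0.042857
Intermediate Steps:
G = 5 (G = 3 - 1*(-2) = 3 + 2 = 5)
J(t) = t³ (J(t) = (t*t)*t = t²*t = t³)
f(O) = 1 (f(O) = 5 - 1*4 = 5 - 4 = 1)
m(z, v) = 1 + v/9 (m(z, v) = ⅓ + (v + 6*1)/9 = ⅓ + (v + 6)/9 = ⅓ + (6 + v)/9 = ⅓ + (⅔ + v/9) = 1 + v/9)
1/m(J(5), -219) = 1/(1 + (⅑)*(-219)) = 1/(1 - 73/3) = 1/(-70/3) = -3/70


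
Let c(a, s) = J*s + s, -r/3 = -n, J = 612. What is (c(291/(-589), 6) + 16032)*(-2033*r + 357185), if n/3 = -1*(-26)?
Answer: -2336364270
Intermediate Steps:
n = 78 (n = 3*(-1*(-26)) = 3*26 = 78)
r = 234 (r = -(-3)*78 = -3*(-78) = 234)
c(a, s) = 613*s (c(a, s) = 612*s + s = 613*s)
(c(291/(-589), 6) + 16032)*(-2033*r + 357185) = (613*6 + 16032)*(-2033*234 + 357185) = (3678 + 16032)*(-475722 + 357185) = 19710*(-118537) = -2336364270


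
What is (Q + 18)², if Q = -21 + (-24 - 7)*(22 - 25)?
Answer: 8100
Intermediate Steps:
Q = 72 (Q = -21 - 31*(-3) = -21 + 93 = 72)
(Q + 18)² = (72 + 18)² = 90² = 8100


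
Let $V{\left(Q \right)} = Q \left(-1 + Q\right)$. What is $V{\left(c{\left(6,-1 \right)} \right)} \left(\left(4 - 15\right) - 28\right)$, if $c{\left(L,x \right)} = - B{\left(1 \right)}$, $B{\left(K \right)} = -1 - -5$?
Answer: $-780$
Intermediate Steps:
$B{\left(K \right)} = 4$ ($B{\left(K \right)} = -1 + 5 = 4$)
$c{\left(L,x \right)} = -4$ ($c{\left(L,x \right)} = \left(-1\right) 4 = -4$)
$V{\left(c{\left(6,-1 \right)} \right)} \left(\left(4 - 15\right) - 28\right) = - 4 \left(-1 - 4\right) \left(\left(4 - 15\right) - 28\right) = \left(-4\right) \left(-5\right) \left(\left(4 - 15\right) - 28\right) = 20 \left(-11 - 28\right) = 20 \left(-39\right) = -780$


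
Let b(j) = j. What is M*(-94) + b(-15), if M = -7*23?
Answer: 15119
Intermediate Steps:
M = -161
M*(-94) + b(-15) = -161*(-94) - 15 = 15134 - 15 = 15119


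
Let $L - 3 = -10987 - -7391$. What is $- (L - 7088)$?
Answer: $10681$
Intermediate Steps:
$L = -3593$ ($L = 3 - 3596 = -3593$)
$- (L - 7088) = - (-3593 - 7088) = \left(-1\right) \left(-10681\right) = 10681$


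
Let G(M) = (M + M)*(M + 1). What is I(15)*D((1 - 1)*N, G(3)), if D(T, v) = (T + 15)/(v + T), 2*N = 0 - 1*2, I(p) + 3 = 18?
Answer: 75/8 ≈ 9.3750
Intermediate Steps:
I(p) = 15 (I(p) = -3 + 18 = 15)
G(M) = 2*M*(1 + M) (G(M) = (2*M)*(1 + M) = 2*M*(1 + M))
N = -1 (N = (0 - 1*2)/2 = (0 - 2)/2 = (½)*(-2) = -1)
D(T, v) = (15 + T)/(T + v)
I(15)*D((1 - 1)*N, G(3)) = 15*((15 + (1 - 1)*(-1))/((1 - 1)*(-1) + 2*3*(1 + 3))) = 15*((15 + 0*(-1))/(0*(-1) + 2*3*4)) = 15*((15 + 0)/(0 + 24)) = 15*(15/24) = 15*((1/24)*15) = 15*(5/8) = 75/8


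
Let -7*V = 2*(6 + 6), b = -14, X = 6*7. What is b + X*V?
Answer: -158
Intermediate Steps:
X = 42
V = -24/7 (V = -2*(6 + 6)/7 = -2*12/7 = -1/7*24 = -24/7 ≈ -3.4286)
b + X*V = -14 + 42*(-24/7) = -14 - 144 = -158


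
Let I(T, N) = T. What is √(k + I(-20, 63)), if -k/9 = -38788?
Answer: 4*√21817 ≈ 590.82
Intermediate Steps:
k = 349092 (k = -9*(-38788) = 349092)
√(k + I(-20, 63)) = √(349092 - 20) = √349072 = 4*√21817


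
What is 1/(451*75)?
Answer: 1/33825 ≈ 2.9564e-5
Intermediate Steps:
1/(451*75) = 1/33825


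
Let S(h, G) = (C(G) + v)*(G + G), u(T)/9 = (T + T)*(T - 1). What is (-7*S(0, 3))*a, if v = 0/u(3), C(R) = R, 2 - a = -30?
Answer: -4032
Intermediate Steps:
a = 32 (a = 2 - 1*(-30) = 2 + 30 = 32)
u(T) = 18*T*(-1 + T) (u(T) = 9*((T + T)*(T - 1)) = 9*((2*T)*(-1 + T)) = 9*(2*T*(-1 + T)) = 18*T*(-1 + T))
v = 0 (v = 0/((18*3*(-1 + 3))) = 0/((18*3*2)) = 0/108 = 0*(1/108) = 0)
S(h, G) = 2*G² (S(h, G) = (G + 0)*(G + G) = G*(2*G) = 2*G²)
(-7*S(0, 3))*a = -14*3²*32 = -14*9*32 = -7*18*32 = -126*32 = -4032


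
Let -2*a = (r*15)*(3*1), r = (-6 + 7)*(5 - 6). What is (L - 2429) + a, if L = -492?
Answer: -5797/2 ≈ -2898.5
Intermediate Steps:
r = -1 (r = 1*(-1) = -1)
a = 45/2 (a = -(-1*15)*3*1/2 = -(-15)*3/2 = -1/2*(-45) = 45/2 ≈ 22.500)
(L - 2429) + a = (-492 - 2429) + 45/2 = -2921 + 45/2 = -5797/2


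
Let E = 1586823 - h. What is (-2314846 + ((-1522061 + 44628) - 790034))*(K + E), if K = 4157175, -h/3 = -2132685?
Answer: 2997093893841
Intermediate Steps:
h = 6398055 (h = -3*(-2132685) = 6398055)
E = -4811232 (E = 1586823 - 1*6398055 = 1586823 - 6398055 = -4811232)
(-2314846 + ((-1522061 + 44628) - 790034))*(K + E) = (-2314846 + ((-1522061 + 44628) - 790034))*(4157175 - 4811232) = (-2314846 + (-1477433 - 790034))*(-654057) = (-2314846 - 2267467)*(-654057) = -4582313*(-654057) = 2997093893841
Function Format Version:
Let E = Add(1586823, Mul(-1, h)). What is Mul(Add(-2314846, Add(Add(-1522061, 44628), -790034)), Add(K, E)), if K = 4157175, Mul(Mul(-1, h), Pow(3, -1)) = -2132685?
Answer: 2997093893841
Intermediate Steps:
h = 6398055 (h = Mul(-3, -2132685) = 6398055)
E = -4811232 (E = Add(1586823, Mul(-1, 6398055)) = Add(1586823, -6398055) = -4811232)
Mul(Add(-2314846, Add(Add(-1522061, 44628), -790034)), Add(K, E)) = Mul(Add(-2314846, Add(Add(-1522061, 44628), -790034)), Add(4157175, -4811232)) = Mul(Add(-2314846, Add(-1477433, -790034)), -654057) = Mul(Add(-2314846, -2267467), -654057) = Mul(-4582313, -654057) = 2997093893841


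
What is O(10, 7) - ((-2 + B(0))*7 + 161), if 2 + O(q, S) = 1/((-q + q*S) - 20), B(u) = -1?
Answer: -5679/40 ≈ -141.98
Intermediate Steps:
O(q, S) = -2 + 1/(-20 - q + S*q) (O(q, S) = -2 + 1/((-q + q*S) - 20) = -2 + 1/((-q + S*q) - 20) = -2 + 1/(-20 - q + S*q))
O(10, 7) - ((-2 + B(0))*7 + 161) = (-41 - 2*10 + 2*7*10)/(20 + 10 - 1*7*10) - ((-2 - 1)*7 + 161) = (-41 - 20 + 140)/(20 + 10 - 70) - (-3*7 + 161) = 79/(-40) - (-21 + 161) = -1/40*79 - 1*140 = -79/40 - 140 = -5679/40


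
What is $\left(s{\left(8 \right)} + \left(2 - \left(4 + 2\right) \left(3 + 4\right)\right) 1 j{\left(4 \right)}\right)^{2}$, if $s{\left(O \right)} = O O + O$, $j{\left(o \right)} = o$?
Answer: $7744$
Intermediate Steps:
$s{\left(O \right)} = O + O^{2}$ ($s{\left(O \right)} = O^{2} + O = O + O^{2}$)
$\left(s{\left(8 \right)} + \left(2 - \left(4 + 2\right) \left(3 + 4\right)\right) 1 j{\left(4 \right)}\right)^{2} = \left(8 \left(1 + 8\right) + \left(2 - \left(4 + 2\right) \left(3 + 4\right)\right) 1 \cdot 4\right)^{2} = \left(8 \cdot 9 + \left(2 - 6 \cdot 7\right) 1 \cdot 4\right)^{2} = \left(72 + \left(2 - 42\right) 1 \cdot 4\right)^{2} = \left(72 + \left(-40\right) 1 \cdot 4\right)^{2} = \left(72 - 160\right)^{2} = \left(-88\right)^{2} = 7744$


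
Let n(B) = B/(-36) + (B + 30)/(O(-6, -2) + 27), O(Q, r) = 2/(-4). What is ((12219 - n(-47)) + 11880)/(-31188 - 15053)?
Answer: -45979625/88227828 ≈ -0.52115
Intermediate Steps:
O(Q, r) = -½ (O(Q, r) = 2*(-¼) = -½)
n(B) = 60/53 + 19*B/1908 (n(B) = B/(-36) + (B + 30)/(-½ + 27) = B*(-1/36) + (30 + B)/(53/2) = -B/36 + (30 + B)*(2/53) = -B/36 + (60/53 + 2*B/53) = 60/53 + 19*B/1908)
((12219 - n(-47)) + 11880)/(-31188 - 15053) = ((12219 - (60/53 + (19/1908)*(-47))) + 11880)/(-31188 - 15053) = ((12219 - (60/53 - 893/1908)) + 11880)/(-46241) = ((12219 - 1*1267/1908) + 11880)*(-1/46241) = ((12219 - 1267/1908) + 11880)*(-1/46241) = (23312585/1908 + 11880)*(-1/46241) = (45979625/1908)*(-1/46241) = -45979625/88227828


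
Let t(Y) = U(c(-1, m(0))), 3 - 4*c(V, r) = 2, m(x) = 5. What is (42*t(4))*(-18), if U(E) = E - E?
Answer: 0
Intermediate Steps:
c(V, r) = ¼ (c(V, r) = ¾ - ¼*2 = ¾ - ½ = ¼)
U(E) = 0
t(Y) = 0
(42*t(4))*(-18) = (42*0)*(-18) = 0*(-18) = 0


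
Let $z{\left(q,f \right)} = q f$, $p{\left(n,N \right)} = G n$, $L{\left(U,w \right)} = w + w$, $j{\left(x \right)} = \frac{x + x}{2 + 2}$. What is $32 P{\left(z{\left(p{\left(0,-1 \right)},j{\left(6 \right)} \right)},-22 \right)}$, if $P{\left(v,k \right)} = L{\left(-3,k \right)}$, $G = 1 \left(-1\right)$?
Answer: $-1408$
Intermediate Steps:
$j{\left(x \right)} = \frac{x}{2}$ ($j{\left(x \right)} = \frac{2 x}{4} = 2 x \frac{1}{4} = \frac{x}{2}$)
$G = -1$
$L{\left(U,w \right)} = 2 w$
$p{\left(n,N \right)} = - n$
$z{\left(q,f \right)} = f q$
$P{\left(v,k \right)} = 2 k$
$32 P{\left(z{\left(p{\left(0,-1 \right)},j{\left(6 \right)} \right)},-22 \right)} = 32 \cdot 2 \left(-22\right) = 32 \left(-44\right) = -1408$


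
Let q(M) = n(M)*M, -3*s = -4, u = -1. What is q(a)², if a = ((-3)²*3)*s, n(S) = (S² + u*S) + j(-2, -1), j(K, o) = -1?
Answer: 2054264976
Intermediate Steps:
s = 4/3 (s = -⅓*(-4) = 4/3 ≈ 1.3333)
n(S) = -1 + S² - S (n(S) = (S² - S) - 1 = -1 + S² - S)
a = 36 (a = ((-3)²*3)*(4/3) = (9*3)*(4/3) = 27*(4/3) = 36)
q(M) = M*(-1 + M² - M) (q(M) = (-1 + M² - M)*M = M*(-1 + M² - M))
q(a)² = (36*(-1 + 36² - 1*36))² = (36*(-1 + 1296 - 36))² = (36*1259)² = 45324² = 2054264976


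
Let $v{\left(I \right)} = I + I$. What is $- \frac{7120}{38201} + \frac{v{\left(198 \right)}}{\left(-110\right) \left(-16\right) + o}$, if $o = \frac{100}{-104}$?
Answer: $\frac{22561432}{582374245} \approx 0.03874$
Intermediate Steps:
$v{\left(I \right)} = 2 I$
$o = - \frac{25}{26}$ ($o = 100 \left(- \frac{1}{104}\right) = - \frac{25}{26} \approx -0.96154$)
$- \frac{7120}{38201} + \frac{v{\left(198 \right)}}{\left(-110\right) \left(-16\right) + o} = - \frac{7120}{38201} + \frac{2 \cdot 198}{\left(-110\right) \left(-16\right) - \frac{25}{26}} = \left(-7120\right) \frac{1}{38201} + \frac{396}{1760 - \frac{25}{26}} = - \frac{7120}{38201} + \frac{396}{\frac{45735}{26}} = - \frac{7120}{38201} + 396 \cdot \frac{26}{45735} = - \frac{7120}{38201} + \frac{3432}{15245} = \frac{22561432}{582374245}$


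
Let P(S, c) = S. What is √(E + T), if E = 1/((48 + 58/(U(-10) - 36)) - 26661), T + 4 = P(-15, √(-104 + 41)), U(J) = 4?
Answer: 3*I*√382823630467/425837 ≈ 4.3589*I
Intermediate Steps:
T = -19 (T = -4 - 15 = -19)
E = -16/425837 (E = 1/((48 + 58/(4 - 36)) - 26661) = 1/((48 + 58/(-32)) - 26661) = 1/((48 + 58*(-1/32)) - 26661) = 1/((48 - 29/16) - 26661) = 1/(739/16 - 26661) = 1/(-425837/16) = -16/425837 ≈ -3.7573e-5)
√(E + T) = √(-16/425837 - 19) = √(-8090919/425837) = 3*I*√382823630467/425837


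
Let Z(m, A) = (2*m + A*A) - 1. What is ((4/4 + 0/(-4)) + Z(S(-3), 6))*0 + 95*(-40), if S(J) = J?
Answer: -3800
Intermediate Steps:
Z(m, A) = -1 + A² + 2*m (Z(m, A) = (2*m + A²) - 1 = (A² + 2*m) - 1 = -1 + A² + 2*m)
((4/4 + 0/(-4)) + Z(S(-3), 6))*0 + 95*(-40) = ((4/4 + 0/(-4)) + (-1 + 6² + 2*(-3)))*0 + 95*(-40) = ((4*(¼) + 0*(-¼)) + (-1 + 36 - 6))*0 - 3800 = ((1 + 0) + 29)*0 - 3800 = (1 + 29)*0 - 3800 = 30*0 - 3800 = 0 - 3800 = -3800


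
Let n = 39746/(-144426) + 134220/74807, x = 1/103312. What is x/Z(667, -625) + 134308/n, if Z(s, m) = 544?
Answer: 40776427792401010720933/461179541017795072 ≈ 88418.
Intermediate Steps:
x = 1/103312 ≈ 9.6794e-6
n = 8205789349/5402037891 (n = 39746*(-1/144426) + 134220*(1/74807) = -19873/72213 + 134220/74807 = 8205789349/5402037891 ≈ 1.5190)
x/Z(667, -625) + 134308/n = (1/103312)/544 + 134308/(8205789349/5402037891) = (1/103312)*(1/544) + 134308*(5402037891/8205789349) = 1/56201728 + 725536905064428/8205789349 = 40776427792401010720933/461179541017795072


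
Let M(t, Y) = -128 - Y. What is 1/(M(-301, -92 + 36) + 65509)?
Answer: 1/65437 ≈ 1.5282e-5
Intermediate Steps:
1/(M(-301, -92 + 36) + 65509) = 1/((-128 - (-92 + 36)) + 65509) = 1/((-128 - 1*(-56)) + 65509) = 1/((-128 + 56) + 65509) = 1/(-72 + 65509) = 1/65437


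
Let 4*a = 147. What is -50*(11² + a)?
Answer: -15775/2 ≈ -7887.5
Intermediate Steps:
a = 147/4 (a = (¼)*147 = 147/4 ≈ 36.750)
-50*(11² + a) = -50*(11² + 147/4) = -50*(121 + 147/4) = -50*631/4 = -15775/2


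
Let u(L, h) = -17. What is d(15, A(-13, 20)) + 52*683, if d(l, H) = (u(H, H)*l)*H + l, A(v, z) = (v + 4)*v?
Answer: 5696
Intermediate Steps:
A(v, z) = v*(4 + v) (A(v, z) = (4 + v)*v = v*(4 + v))
d(l, H) = l - 17*H*l (d(l, H) = (-17*l)*H + l = -17*H*l + l = l - 17*H*l)
d(15, A(-13, 20)) + 52*683 = 15*(1 - (-221)*(4 - 13)) + 52*683 = 15*(1 - (-221)*(-9)) + 35516 = 15*(1 - 17*117) + 35516 = 15*(1 - 1989) + 35516 = 15*(-1988) + 35516 = -29820 + 35516 = 5696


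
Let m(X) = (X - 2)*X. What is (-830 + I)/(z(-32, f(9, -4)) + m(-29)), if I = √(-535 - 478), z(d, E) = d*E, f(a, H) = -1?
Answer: -830/931 + I*√1013/931 ≈ -0.89151 + 0.034187*I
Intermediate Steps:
z(d, E) = E*d
m(X) = X*(-2 + X) (m(X) = (-2 + X)*X = X*(-2 + X))
I = I*√1013 (I = √(-1013) = I*√1013 ≈ 31.828*I)
(-830 + I)/(z(-32, f(9, -4)) + m(-29)) = (-830 + I*√1013)/(-1*(-32) - 29*(-2 - 29)) = (-830 + I*√1013)/(32 - 29*(-31)) = (-830 + I*√1013)/(32 + 899) = (-830 + I*√1013)/931 = (-830 + I*√1013)*(1/931) = -830/931 + I*√1013/931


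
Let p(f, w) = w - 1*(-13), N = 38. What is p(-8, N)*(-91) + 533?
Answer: -4108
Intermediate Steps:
p(f, w) = 13 + w (p(f, w) = w + 13 = 13 + w)
p(-8, N)*(-91) + 533 = (13 + 38)*(-91) + 533 = 51*(-91) + 533 = -4641 + 533 = -4108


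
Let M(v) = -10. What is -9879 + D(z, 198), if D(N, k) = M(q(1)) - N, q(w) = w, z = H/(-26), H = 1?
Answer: -257113/26 ≈ -9889.0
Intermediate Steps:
z = -1/26 (z = 1/(-26) = 1*(-1/26) = -1/26 ≈ -0.038462)
D(N, k) = -10 - N
-9879 + D(z, 198) = -9879 + (-10 - 1*(-1/26)) = -9879 + (-10 + 1/26) = -9879 - 259/26 = -257113/26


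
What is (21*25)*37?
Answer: 19425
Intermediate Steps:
(21*25)*37 = 525*37 = 19425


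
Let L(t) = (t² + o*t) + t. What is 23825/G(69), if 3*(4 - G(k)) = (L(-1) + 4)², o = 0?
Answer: -71475/4 ≈ -17869.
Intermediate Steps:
L(t) = t + t² (L(t) = (t² + 0*t) + t = (t² + 0) + t = t² + t = t + t²)
G(k) = -4/3 (G(k) = 4 - (-(1 - 1) + 4)²/3 = 4 - (-1*0 + 4)²/3 = 4 - (0 + 4)²/3 = 4 - ⅓*4² = 4 - ⅓*16 = 4 - 16/3 = -4/3)
23825/G(69) = 23825/(-4/3) = 23825*(-¾) = -71475/4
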